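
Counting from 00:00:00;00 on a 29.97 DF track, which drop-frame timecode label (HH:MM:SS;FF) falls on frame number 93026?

00:51:43;28

Each 10-minute DF block holds 10 × 60 × 30 − 9 × 2 = 17982 frames. 93026 ÷ 17982 → 5 full blocks, remainder 3116.
Within the partial block the first minute is 1800 frames and each further minute 1798, so 1 further minute boundary passed. Total skipped labels = 18 × 5 + 2 × 1 = 92.
Non-drop label index = 93026 + 92 = 93118; at 30 labels/s that is 00:51:43:28, i.e. DF 00:51:43;28.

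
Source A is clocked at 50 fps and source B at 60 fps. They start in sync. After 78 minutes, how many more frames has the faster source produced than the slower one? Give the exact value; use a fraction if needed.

78 min = 4680 s.
A emits 50 × 4680 = 234000 frames; B emits 60 × 4680 = 280800.
Difference = 46800 frames; B is ahead of A.

46800 frames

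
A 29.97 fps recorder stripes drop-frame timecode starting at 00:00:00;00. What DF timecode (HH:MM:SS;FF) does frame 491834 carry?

Each 10-minute DF block holds 10 × 60 × 30 − 9 × 2 = 17982 frames. 491834 ÷ 17982 → 27 full blocks, remainder 6320.
Within the partial block the first minute is 1800 frames and each further minute 1798, so 3 further minute boundaries passed. Total skipped labels = 18 × 27 + 2 × 3 = 492.
Non-drop label index = 491834 + 492 = 492326; at 30 labels/s that is 04:33:30:26, i.e. DF 04:33:30;26.

04:33:30;26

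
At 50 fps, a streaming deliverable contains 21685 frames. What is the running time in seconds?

433.7 seconds

Running time = 21685 / (50) = 433.7 s.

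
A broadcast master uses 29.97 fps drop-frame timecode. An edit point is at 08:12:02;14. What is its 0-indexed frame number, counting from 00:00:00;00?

Complete 10-minute blocks: 49, each 17982 frames → 881118.
Remaining 2 whole minutes in the current block: 1800 + 1 × 1798 = 3598 frames.
Within the current minute: 2 × 30 + 14 − 2 = 72 (labels ;00/;01 skipped at this minute). Total = 881118 + 3598 + 72 = 884788.

884788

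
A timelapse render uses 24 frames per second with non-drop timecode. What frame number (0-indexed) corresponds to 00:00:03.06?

Total seconds to the label: (0 × 3600 + 0 × 60 + 3) = 3.
Frame index = 3 × 24 + 6 = 78.

78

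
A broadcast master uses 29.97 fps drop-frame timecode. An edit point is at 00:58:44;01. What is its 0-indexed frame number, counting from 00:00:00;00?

As if non-drop at 30 labels/s: (0 × 3600 + 58 × 60 + 44) × 30 + 1 = 105721.
Minute boundaries passed: 58; those not divisible by 10: 58 − 5 = 53; dropped labels = 2 × 53 = 106.
Actual frame index = 105721 − 106 = 105615.

105615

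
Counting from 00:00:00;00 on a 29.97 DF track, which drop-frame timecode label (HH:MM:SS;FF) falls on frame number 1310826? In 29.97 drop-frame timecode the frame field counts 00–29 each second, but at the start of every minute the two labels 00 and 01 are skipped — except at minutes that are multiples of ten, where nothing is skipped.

Each 10-minute DF block holds 10 × 60 × 30 − 9 × 2 = 17982 frames. 1310826 ÷ 17982 → 72 full blocks, remainder 16122.
Within the partial block the first minute is 1800 frames and each further minute 1798, so 8 further minute boundaries passed. Total skipped labels = 18 × 72 + 2 × 8 = 1312.
Non-drop label index = 1310826 + 1312 = 1312138; at 30 labels/s that is 12:08:57:28, i.e. DF 12:08:57;28.

12:08:57;28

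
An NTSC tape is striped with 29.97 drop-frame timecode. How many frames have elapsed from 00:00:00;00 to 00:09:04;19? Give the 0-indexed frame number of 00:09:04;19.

16321

Complete 10-minute blocks: 0, each 17982 frames → 0.
Remaining 9 whole minutes in the current block: 1800 + 8 × 1798 = 16184 frames.
Within the current minute: 4 × 30 + 19 − 2 = 137 (labels ;00/;01 skipped at this minute). Total = 0 + 16184 + 137 = 16321.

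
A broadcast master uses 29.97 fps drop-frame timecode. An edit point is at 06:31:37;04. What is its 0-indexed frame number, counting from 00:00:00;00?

As if non-drop at 30 labels/s: (6 × 3600 + 31 × 60 + 37) × 30 + 4 = 704914.
Minute boundaries passed: 391; those not divisible by 10: 391 − 39 = 352; dropped labels = 2 × 352 = 704.
Actual frame index = 704914 − 704 = 704210.

704210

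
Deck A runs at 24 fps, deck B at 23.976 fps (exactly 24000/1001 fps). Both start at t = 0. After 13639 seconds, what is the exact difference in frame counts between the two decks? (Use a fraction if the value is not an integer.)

327336/1001 frames

A emits 24 × 13639 = 327336 frames; B emits 24000/1001 × 13639 = 327336000/1001.
Difference = 327336/1001 frames (≈ 327.0090); B is behind A.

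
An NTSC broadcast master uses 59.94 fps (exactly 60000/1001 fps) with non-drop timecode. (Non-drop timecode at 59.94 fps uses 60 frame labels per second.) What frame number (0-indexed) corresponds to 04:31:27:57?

Total seconds to the label: (4 × 3600 + 31 × 60 + 27) = 16287.
Frame index = 16287 × 60 + 57 = 977277.

frame 977277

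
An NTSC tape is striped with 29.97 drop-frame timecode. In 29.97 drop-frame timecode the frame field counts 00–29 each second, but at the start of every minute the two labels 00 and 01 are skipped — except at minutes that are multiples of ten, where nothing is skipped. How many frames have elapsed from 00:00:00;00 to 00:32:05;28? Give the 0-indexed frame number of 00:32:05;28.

As if non-drop at 30 labels/s: (0 × 3600 + 32 × 60 + 5) × 30 + 28 = 57778.
Minute boundaries passed: 32; those not divisible by 10: 32 − 3 = 29; dropped labels = 2 × 29 = 58.
Actual frame index = 57778 − 58 = 57720.

57720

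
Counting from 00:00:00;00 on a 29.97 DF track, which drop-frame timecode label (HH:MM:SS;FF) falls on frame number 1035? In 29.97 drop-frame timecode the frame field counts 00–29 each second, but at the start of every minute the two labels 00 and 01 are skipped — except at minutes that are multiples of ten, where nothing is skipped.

Each 10-minute DF block holds 10 × 60 × 30 − 9 × 2 = 17982 frames. 1035 ÷ 17982 → 0 full blocks, remainder 1035.
Within the partial block the first minute is 1800 frames and each further minute 1798, so 0 further minute boundaries passed. Total skipped labels = 18 × 0 + 2 × 0 = 0.
Non-drop label index = 1035 + 0 = 1035; at 30 labels/s that is 00:00:34:15, i.e. DF 00:00:34;15.

00:00:34;15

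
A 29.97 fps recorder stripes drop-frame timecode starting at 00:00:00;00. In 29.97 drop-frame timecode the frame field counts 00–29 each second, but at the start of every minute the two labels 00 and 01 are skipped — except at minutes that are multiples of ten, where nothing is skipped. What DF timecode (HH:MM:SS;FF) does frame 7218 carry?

00:04:00;26

Ten DF minutes hold 17982 frames, so frame 7218 lies in block 0 (frames 0–17981) with 7218 frames into that block.
The block's first minute is 1800 frames and the rest 1798 each; 7218 frames reaches minute 4, so 0 × 18 + 4 × 2 = 8 labels have been skipped so far.
Adding those back, label number 7218 + 8 = 7226 at 30 labels/s is 240 s + 26 f = 0 h 4 min 0 s frame 26, i.e. 00:04:00;26.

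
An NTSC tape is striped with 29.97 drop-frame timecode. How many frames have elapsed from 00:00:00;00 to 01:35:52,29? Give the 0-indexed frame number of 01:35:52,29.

172417

Complete 10-minute blocks: 9, each 17982 frames → 161838.
Remaining 5 whole minutes in the current block: 1800 + 4 × 1798 = 8992 frames.
Within the current minute: 52 × 30 + 29 − 2 = 1587 (labels ;00/;01 skipped at this minute). Total = 161838 + 8992 + 1587 = 172417.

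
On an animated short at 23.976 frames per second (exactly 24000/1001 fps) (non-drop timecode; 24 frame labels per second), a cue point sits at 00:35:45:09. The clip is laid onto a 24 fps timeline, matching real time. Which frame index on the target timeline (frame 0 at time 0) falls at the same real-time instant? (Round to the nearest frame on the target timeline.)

frame 51540

Source frame index: (0×3600 + 35×60 + 45) × 24 + 9 = 51489.
Real time: 51489 / (24000/1001) = 17180163/8000 s.
Target frame: (17180163/8000) × (24) = 51540489/1000 ≈ 51540.489 → 51540.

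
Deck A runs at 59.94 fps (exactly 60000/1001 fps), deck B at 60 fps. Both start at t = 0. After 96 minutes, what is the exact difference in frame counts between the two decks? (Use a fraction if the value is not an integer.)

96 min = 5760 s.
A emits 60000/1001 × 5760 = 345600000/1001 frames; B emits 60 × 5760 = 345600.
Difference = 345600/1001 frames (≈ 345.2547); B is ahead of A.

345600/1001 frames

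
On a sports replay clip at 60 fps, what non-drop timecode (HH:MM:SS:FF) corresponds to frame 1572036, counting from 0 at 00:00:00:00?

1572036 ÷ 60 = 26200 full seconds, remainder 36 frames.
26200 s = 7 h 16 min 40 s.
Timecode: 07:16:40:36.

07:16:40:36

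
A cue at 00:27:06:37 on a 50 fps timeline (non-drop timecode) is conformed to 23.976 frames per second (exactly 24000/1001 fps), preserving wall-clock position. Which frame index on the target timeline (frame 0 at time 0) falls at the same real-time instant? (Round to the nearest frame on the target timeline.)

Source frame index: (0×3600 + 27×60 + 6) × 50 + 37 = 81337.
Real time: 81337 / (50) = 81337/50 s.
Target frame: (81337/50) × (24000/1001) = 39041760/1001 ≈ 39002.757 → 39003.

frame 39003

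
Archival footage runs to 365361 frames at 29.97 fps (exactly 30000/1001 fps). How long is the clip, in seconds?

Running time = 365361 / (30000/1001) = 12190.8787 s.

12190.8787 seconds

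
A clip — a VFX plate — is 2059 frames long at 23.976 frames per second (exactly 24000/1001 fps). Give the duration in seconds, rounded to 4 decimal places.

85.8775 seconds

Running time = 2059 × 1001/24000 = 2061059/24000 s ≈ 85.8775 s.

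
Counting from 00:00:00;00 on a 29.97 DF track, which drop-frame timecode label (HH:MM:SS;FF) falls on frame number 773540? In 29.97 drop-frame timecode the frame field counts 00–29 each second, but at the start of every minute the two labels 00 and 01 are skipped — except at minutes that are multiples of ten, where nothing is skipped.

Ten DF minutes hold 17982 frames, so frame 773540 lies in block 43 (frames 773226–791207) with 314 frames into that block.
The block's first minute is 1800 frames and the rest 1798 each; 314 frames reaches minute 0, so 43 × 18 + 0 × 2 = 774 labels have been skipped so far.
Adding those back, label number 773540 + 774 = 774314 at 30 labels/s is 25810 s + 14 f = 7 h 10 min 10 s frame 14, i.e. 07:10:10;14.

07:10:10;14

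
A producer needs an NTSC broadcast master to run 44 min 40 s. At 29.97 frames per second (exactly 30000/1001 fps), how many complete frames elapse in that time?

80319 frames

44 min 40 s = 2680 s.
Frames = 2680 × 30000/1001 = 80400000/1001 ≈ 80319.6803.
Complete frames: 80319.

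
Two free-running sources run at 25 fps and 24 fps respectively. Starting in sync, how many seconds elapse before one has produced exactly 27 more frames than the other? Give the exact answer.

The gap grows by |24 − 25| = 1 frame per second.
Time for a 27-frame gap: 27 ÷ (1) = 27 s.

27 seconds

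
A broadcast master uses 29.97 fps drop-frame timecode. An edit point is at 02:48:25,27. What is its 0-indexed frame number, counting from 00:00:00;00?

As if non-drop at 30 labels/s: (2 × 3600 + 48 × 60 + 25) × 30 + 27 = 303177.
Minute boundaries passed: 168; those not divisible by 10: 168 − 16 = 152; dropped labels = 2 × 152 = 304.
Actual frame index = 303177 − 304 = 302873.

302873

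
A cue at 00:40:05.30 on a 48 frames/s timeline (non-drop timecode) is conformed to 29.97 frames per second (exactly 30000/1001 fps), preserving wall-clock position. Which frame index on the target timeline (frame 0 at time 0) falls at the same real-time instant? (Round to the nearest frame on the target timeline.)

frame 72097

Source frame index: (0×3600 + 40×60 + 5) × 48 + 30 = 115470.
Real time: 115470 / (48) = 19245/8 s.
Target frame: (19245/8) × (30000/1001) = 72168750/1001 ≈ 72096.653 → 72097.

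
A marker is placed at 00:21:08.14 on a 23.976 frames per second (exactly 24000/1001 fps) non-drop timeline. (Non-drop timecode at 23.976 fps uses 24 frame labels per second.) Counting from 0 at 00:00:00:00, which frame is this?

frame 30446

Total seconds to the label: (0 × 3600 + 21 × 60 + 8) = 1268.
Frame index = 1268 × 24 + 14 = 30446.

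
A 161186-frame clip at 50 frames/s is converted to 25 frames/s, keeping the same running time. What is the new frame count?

Target frames = source frames × (target rate / source rate) = 161186 × (25)/(50) = 161186 × 1/2 = 80593.

80593 frames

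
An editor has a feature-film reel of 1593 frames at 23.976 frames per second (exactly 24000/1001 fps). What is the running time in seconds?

66.441375 seconds

Running time = 1593 / (24000/1001) = 66.441375 s.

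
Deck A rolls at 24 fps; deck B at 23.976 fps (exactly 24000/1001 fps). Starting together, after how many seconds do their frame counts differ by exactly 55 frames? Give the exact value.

55055/24 seconds

The gap grows by |24000/1001 − 24| = 24/1001 frames per second.
Time for a 55-frame gap: 55 ÷ (24/1001) = 55055/24 s.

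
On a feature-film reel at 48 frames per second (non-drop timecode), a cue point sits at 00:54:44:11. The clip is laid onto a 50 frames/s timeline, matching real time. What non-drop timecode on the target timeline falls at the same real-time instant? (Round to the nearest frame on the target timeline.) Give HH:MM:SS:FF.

00:54:44:11

Source frame index: (0×3600 + 54×60 + 44) × 48 + 11 = 157643.
Real time: 157643 / (48) = 157643/48 s.
Target frame: (157643/48) × (50) = 3941075/24 ≈ 164211.458 → 164211.
At 50 labels/s: frame 164211 → 00:54:44:11.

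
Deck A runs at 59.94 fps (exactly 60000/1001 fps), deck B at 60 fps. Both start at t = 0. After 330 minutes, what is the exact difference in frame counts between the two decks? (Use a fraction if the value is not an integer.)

330 min = 19800 s.
A emits 60000/1001 × 19800 = 108000000/91 frames; B emits 60 × 19800 = 1188000.
Difference = 108000/91 frames (≈ 1186.8132); B is ahead of A.

108000/91 frames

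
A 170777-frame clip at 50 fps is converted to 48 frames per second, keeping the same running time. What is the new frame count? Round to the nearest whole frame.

163946 frames

Frames at target rate = 170777 × (48) / (50) = 4098648/25 ≈ 163945.920.
Nearest whole frame: 163946.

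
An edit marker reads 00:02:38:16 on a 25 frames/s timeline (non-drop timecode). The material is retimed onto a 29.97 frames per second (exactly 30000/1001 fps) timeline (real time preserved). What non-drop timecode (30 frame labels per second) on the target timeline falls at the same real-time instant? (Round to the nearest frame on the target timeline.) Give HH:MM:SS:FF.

Source frame index: (0×3600 + 2×60 + 38) × 25 + 16 = 3966.
Real time: 3966 / (25) = 3966/25 s.
Target frame: (3966/25) × (30000/1001) = 4759200/1001 ≈ 4754.446 → 4754.
At 30 labels/s: frame 4754 → 00:02:38:14.

00:02:38:14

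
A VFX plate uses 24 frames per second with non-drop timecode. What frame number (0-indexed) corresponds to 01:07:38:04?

Total seconds to the label: (1 × 3600 + 7 × 60 + 38) = 4058.
Frame index = 4058 × 24 + 4 = 97396.

frame 97396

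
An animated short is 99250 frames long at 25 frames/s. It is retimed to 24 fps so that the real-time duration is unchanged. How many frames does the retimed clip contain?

Target frames = source frames × (target rate / source rate) = 99250 × (24)/(25) = 99250 × 24/25 = 95280.

95280 frames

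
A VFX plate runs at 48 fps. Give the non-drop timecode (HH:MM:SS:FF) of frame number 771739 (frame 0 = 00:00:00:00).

04:27:57:43

771739 ÷ 48 = 16077 full seconds, remainder 43 frames.
16077 s = 4 h 27 min 57 s.
Timecode: 04:27:57:43.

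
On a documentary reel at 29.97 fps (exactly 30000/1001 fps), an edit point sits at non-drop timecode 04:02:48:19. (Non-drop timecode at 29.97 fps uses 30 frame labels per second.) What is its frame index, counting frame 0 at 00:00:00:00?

437059

Total seconds to the label: (4 × 3600 + 2 × 60 + 48) = 14568.
Frame index = 14568 × 30 + 19 = 437059.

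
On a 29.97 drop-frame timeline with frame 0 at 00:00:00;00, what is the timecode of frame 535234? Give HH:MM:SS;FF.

Ten DF minutes hold 17982 frames, so frame 535234 lies in block 29 (frames 521478–539459) with 13756 frames into that block.
The block's first minute is 1800 frames and the rest 1798 each; 13756 frames reaches minute 7, so 29 × 18 + 7 × 2 = 536 labels have been skipped so far.
Adding those back, label number 535234 + 536 = 535770 at 30 labels/s is 17859 s + 0 f = 4 h 57 min 39 s frame 0, i.e. 04:57:39;00.

04:57:39;00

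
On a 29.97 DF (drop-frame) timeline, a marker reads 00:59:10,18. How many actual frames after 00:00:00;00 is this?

106410

As if non-drop at 30 labels/s: (0 × 3600 + 59 × 60 + 10) × 30 + 18 = 106518.
Minute boundaries passed: 59; those not divisible by 10: 59 − 5 = 54; dropped labels = 2 × 54 = 108.
Actual frame index = 106518 − 108 = 106410.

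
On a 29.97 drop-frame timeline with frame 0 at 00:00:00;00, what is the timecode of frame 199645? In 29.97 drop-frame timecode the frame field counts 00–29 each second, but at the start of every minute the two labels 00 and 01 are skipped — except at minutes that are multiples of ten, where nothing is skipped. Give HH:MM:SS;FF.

Ten DF minutes hold 17982 frames, so frame 199645 lies in block 11 (frames 197802–215783) with 1843 frames into that block.
The block's first minute is 1800 frames and the rest 1798 each; 1843 frames reaches minute 1, so 11 × 18 + 1 × 2 = 200 labels have been skipped so far.
Adding those back, label number 199645 + 200 = 199845 at 30 labels/s is 6661 s + 15 f = 1 h 51 min 1 s frame 15, i.e. 01:51:01;15.

01:51:01;15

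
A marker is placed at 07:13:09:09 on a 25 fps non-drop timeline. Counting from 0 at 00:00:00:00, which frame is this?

649734

Total seconds to the label: (7 × 3600 + 13 × 60 + 9) = 25989.
Frame index = 25989 × 25 + 9 = 649734.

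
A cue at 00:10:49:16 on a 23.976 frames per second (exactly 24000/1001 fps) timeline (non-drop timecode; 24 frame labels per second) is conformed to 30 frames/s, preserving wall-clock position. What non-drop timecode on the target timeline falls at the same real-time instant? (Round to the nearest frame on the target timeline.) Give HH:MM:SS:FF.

00:10:50:09

Source frame index: (0×3600 + 10×60 + 49) × 24 + 16 = 15592.
Real time: 15592 / (24000/1001) = 1950949/3000 s.
Target frame: (1950949/3000) × (30) = 1950949/100 ≈ 19509.490 → 19509.
At 30 labels/s: frame 19509 → 00:10:50:09.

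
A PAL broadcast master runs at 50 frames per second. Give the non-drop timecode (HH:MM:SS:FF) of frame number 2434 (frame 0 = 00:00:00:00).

2434 ÷ 50 = 48 full seconds, remainder 34 frames.
48 s = 0 h 0 min 48 s.
Timecode: 00:00:48:34.

00:00:48:34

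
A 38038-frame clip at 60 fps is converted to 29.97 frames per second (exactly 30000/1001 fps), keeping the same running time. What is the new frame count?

19000 frames

Target frames = source frames × (target rate / source rate) = 38038 × (30000/1001)/(60) = 38038 × 500/1001 = 19000.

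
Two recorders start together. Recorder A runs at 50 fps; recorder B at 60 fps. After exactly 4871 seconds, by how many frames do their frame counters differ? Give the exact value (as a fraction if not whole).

48710 frames

A emits 50 × 4871 = 243550 frames; B emits 60 × 4871 = 292260.
Difference = 48710 frames; B is ahead of A.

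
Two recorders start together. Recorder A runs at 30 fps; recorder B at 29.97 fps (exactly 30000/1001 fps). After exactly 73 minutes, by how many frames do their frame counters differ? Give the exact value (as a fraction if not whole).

131400/1001 frames

73 min = 4380 s.
A emits 30 × 4380 = 131400 frames; B emits 30000/1001 × 4380 = 131400000/1001.
Difference = 131400/1001 frames (≈ 131.2687); B is behind A.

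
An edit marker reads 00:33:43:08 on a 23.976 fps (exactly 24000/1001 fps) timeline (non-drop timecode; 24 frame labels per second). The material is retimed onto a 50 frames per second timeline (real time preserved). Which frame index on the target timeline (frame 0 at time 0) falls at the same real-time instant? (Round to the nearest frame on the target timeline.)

Source frame index: (0×3600 + 33×60 + 43) × 24 + 8 = 48560.
Real time: 48560 / (24000/1001) = 607607/300 s.
Target frame: (607607/300) × (50) = 607607/6 ≈ 101267.833 → 101268.

frame 101268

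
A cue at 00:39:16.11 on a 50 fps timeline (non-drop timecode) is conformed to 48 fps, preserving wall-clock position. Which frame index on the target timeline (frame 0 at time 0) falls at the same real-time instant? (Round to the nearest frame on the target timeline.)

Source frame index: (0×3600 + 39×60 + 16) × 50 + 11 = 117811.
Real time: 117811 / (50) = 117811/50 s.
Target frame: (117811/50) × (48) = 2827464/25 ≈ 113098.560 → 113099.

frame 113099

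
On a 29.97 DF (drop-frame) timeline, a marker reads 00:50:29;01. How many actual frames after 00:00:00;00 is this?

90781

As if non-drop at 30 labels/s: (0 × 3600 + 50 × 60 + 29) × 30 + 1 = 90871.
Minute boundaries passed: 50; those not divisible by 10: 50 − 5 = 45; dropped labels = 2 × 45 = 90.
Actual frame index = 90871 − 90 = 90781.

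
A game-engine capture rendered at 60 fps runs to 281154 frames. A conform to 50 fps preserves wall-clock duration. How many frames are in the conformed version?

Frames at target rate = 281154 × (50) / (60) = 234295.

234295 frames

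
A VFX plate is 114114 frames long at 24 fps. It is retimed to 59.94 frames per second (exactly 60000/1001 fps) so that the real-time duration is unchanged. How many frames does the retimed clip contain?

285000 frames

Target frames = source frames × (target rate / source rate) = 114114 × (60000/1001)/(24) = 114114 × 2500/1001 = 285000.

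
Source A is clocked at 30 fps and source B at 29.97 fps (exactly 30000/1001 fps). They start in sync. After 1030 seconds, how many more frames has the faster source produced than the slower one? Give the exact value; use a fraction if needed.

A emits 30 × 1030 = 30900 frames; B emits 30000/1001 × 1030 = 30900000/1001.
Difference = 30900/1001 frames (≈ 30.8691); B is behind A.

30900/1001 frames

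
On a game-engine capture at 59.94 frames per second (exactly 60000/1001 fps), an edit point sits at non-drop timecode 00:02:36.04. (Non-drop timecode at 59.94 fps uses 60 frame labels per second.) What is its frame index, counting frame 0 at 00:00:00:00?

9364

Total seconds to the label: (0 × 3600 + 2 × 60 + 36) = 156.
Frame index = 156 × 60 + 4 = 9364.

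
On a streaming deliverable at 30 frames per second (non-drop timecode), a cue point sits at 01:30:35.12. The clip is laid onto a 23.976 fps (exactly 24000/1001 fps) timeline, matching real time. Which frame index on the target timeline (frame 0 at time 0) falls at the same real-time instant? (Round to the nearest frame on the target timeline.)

frame 130319

Source frame index: (1×3600 + 30×60 + 35) × 30 + 12 = 163062.
Real time: 163062 / (30) = 27177/5 s.
Target frame: (27177/5) × (24000/1001) = 130449600/1001 ≈ 130319.281 → 130319.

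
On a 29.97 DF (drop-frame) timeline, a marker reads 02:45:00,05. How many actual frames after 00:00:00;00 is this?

As if non-drop at 30 labels/s: (2 × 3600 + 45 × 60 + 0) × 30 + 5 = 297005.
Minute boundaries passed: 165; those not divisible by 10: 165 − 16 = 149; dropped labels = 2 × 149 = 298.
Actual frame index = 297005 − 298 = 296707.

296707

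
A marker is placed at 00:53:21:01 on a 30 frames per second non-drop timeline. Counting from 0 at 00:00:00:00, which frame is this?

96031

Total seconds to the label: (0 × 3600 + 53 × 60 + 21) = 3201.
Frame index = 3201 × 30 + 1 = 96031.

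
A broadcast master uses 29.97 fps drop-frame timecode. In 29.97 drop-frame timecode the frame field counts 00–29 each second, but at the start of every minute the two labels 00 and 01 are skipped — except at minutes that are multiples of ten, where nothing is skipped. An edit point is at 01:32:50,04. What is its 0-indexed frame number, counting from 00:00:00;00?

As if non-drop at 30 labels/s: (1 × 3600 + 32 × 60 + 50) × 30 + 4 = 167104.
Minute boundaries passed: 92; those not divisible by 10: 92 − 9 = 83; dropped labels = 2 × 83 = 166.
Actual frame index = 167104 − 166 = 166938.

166938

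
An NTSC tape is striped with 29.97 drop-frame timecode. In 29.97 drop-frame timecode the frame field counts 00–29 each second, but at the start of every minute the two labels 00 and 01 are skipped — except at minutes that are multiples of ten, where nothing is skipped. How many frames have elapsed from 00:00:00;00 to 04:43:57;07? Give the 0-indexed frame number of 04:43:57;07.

As if non-drop at 30 labels/s: (4 × 3600 + 43 × 60 + 57) × 30 + 7 = 511117.
Minute boundaries passed: 283; those not divisible by 10: 283 − 28 = 255; dropped labels = 2 × 255 = 510.
Actual frame index = 511117 − 510 = 510607.

510607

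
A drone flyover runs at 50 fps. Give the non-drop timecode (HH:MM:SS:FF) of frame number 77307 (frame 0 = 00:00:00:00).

00:25:46:07

77307 ÷ 50 = 1546 full seconds, remainder 7 frames.
1546 s = 0 h 25 min 46 s.
Timecode: 00:25:46:07.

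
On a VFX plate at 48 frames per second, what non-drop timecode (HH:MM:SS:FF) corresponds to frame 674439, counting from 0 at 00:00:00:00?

03:54:10:39

674439 ÷ 48 = 14050 full seconds, remainder 39 frames.
14050 s = 3 h 54 min 10 s.
Timecode: 03:54:10:39.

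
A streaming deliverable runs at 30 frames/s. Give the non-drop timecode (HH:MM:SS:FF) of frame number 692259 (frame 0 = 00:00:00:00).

692259 ÷ 30 = 23075 full seconds, remainder 9 frames.
23075 s = 6 h 24 min 35 s.
Timecode: 06:24:35:09.

06:24:35:09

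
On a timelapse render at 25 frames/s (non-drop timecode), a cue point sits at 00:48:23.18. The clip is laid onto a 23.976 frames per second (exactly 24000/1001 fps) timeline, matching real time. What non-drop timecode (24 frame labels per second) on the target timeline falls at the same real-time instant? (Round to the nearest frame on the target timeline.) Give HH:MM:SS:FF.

Source frame index: (0×3600 + 48×60 + 23) × 25 + 18 = 72593.
Real time: 72593 / (25) = 72593/25 s.
Target frame: (72593/25) × (24000/1001) = 69689280/1001 ≈ 69619.660 → 69620.
At 24 labels/s: frame 69620 → 00:48:20:20.

00:48:20:20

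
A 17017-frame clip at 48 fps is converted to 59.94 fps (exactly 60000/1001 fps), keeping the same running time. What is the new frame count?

21250 frames

Target frames = source frames × (target rate / source rate) = 17017 × (60000/1001)/(48) = 17017 × 1250/1001 = 21250.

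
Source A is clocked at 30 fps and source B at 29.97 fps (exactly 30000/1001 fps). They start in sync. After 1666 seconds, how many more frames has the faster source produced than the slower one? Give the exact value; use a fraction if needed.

7140/143 frames

A emits 30 × 1666 = 49980 frames; B emits 30000/1001 × 1666 = 7140000/143.
Difference = 7140/143 frames (≈ 49.9301); B is behind A.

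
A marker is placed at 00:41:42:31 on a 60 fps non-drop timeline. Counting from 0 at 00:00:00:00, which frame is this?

Total seconds to the label: (0 × 3600 + 41 × 60 + 42) = 2502.
Frame index = 2502 × 60 + 31 = 150151.

150151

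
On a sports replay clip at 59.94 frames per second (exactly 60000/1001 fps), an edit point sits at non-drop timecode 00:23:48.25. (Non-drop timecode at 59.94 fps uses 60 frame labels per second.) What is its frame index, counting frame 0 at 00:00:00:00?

Total seconds to the label: (0 × 3600 + 23 × 60 + 48) = 1428.
Frame index = 1428 × 60 + 25 = 85705.

frame 85705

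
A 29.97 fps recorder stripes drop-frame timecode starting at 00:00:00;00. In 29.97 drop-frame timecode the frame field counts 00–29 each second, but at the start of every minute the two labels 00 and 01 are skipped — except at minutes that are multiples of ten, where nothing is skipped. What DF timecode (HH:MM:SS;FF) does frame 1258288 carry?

Ten DF minutes hold 17982 frames, so frame 1258288 lies in block 69 (frames 1240758–1258739) with 17530 frames into that block.
The block's first minute is 1800 frames and the rest 1798 each; 17530 frames reaches minute 9, so 69 × 18 + 9 × 2 = 1260 labels have been skipped so far.
Adding those back, label number 1258288 + 1260 = 1259548 at 30 labels/s is 41984 s + 28 f = 11 h 39 min 44 s frame 28, i.e. 11:39:44;28.

11:39:44;28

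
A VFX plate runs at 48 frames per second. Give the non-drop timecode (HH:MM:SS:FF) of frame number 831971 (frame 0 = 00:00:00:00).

831971 ÷ 48 = 17332 full seconds, remainder 35 frames.
17332 s = 4 h 48 min 52 s.
Timecode: 04:48:52:35.

04:48:52:35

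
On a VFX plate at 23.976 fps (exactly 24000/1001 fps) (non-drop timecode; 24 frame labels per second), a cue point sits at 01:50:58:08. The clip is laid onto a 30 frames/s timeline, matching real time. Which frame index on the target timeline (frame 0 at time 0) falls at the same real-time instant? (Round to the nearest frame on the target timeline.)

frame 199950

Source frame index: (1×3600 + 50×60 + 58) × 24 + 8 = 159800.
Real time: 159800 / (24000/1001) = 799799/120 s.
Target frame: (799799/120) × (30) = 799799/4 ≈ 199949.750 → 199950.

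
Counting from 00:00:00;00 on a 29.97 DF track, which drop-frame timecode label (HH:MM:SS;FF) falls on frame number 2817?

Each 10-minute DF block holds 10 × 60 × 30 − 9 × 2 = 17982 frames. 2817 ÷ 17982 → 0 full blocks, remainder 2817.
Within the partial block the first minute is 1800 frames and each further minute 1798, so 1 further minute boundary passed. Total skipped labels = 18 × 0 + 2 × 1 = 2.
Non-drop label index = 2817 + 2 = 2819; at 30 labels/s that is 00:01:33:29, i.e. DF 00:01:33;29.

00:01:33;29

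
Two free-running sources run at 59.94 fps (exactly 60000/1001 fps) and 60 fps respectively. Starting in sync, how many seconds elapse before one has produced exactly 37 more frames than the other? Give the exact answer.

37037/60 seconds

The gap grows by |60 − 60000/1001| = 60/1001 frames per second.
Time for a 37-frame gap: 37 ÷ (60/1001) = 37037/60 s.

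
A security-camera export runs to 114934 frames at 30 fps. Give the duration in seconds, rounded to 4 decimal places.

3831.1333 seconds

Running time = 114934 × 1/30 = 57467/15 s ≈ 3831.1333 s.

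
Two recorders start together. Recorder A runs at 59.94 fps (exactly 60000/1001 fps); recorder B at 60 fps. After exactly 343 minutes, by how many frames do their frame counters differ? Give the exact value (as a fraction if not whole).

343 min = 20580 s.
A emits 60000/1001 × 20580 = 176400000/143 frames; B emits 60 × 20580 = 1234800.
Difference = 176400/143 frames (≈ 1233.5664); B is ahead of A.

176400/143 frames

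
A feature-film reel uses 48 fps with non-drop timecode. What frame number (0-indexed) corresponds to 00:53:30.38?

frame 154118

Total seconds to the label: (0 × 3600 + 53 × 60 + 30) = 3210.
Frame index = 3210 × 48 + 38 = 154118.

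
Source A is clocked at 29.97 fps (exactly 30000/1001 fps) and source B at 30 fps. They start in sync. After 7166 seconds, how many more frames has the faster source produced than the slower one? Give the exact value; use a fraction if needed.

214980/1001 frames

A emits 30000/1001 × 7166 = 214980000/1001 frames; B emits 30 × 7166 = 214980.
Difference = 214980/1001 frames (≈ 214.7652); B is ahead of A.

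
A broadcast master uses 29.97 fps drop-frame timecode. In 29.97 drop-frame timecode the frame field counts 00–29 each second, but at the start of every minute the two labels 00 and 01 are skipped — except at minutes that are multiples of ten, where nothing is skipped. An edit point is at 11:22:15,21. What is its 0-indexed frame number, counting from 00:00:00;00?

1226843

Complete 10-minute blocks: 68, each 17982 frames → 1222776.
Remaining 2 whole minutes in the current block: 1800 + 1 × 1798 = 3598 frames.
Within the current minute: 15 × 30 + 21 − 2 = 469 (labels ;00/;01 skipped at this minute). Total = 1222776 + 3598 + 469 = 1226843.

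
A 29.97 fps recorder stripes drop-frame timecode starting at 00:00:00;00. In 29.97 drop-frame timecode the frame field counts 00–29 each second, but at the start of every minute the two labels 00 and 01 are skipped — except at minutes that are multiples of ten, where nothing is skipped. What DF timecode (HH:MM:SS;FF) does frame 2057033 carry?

19:03:56;11

Ten DF minutes hold 17982 frames, so frame 2057033 lies in block 114 (frames 2049948–2067929) with 7085 frames into that block.
The block's first minute is 1800 frames and the rest 1798 each; 7085 frames reaches minute 3, so 114 × 18 + 3 × 2 = 2058 labels have been skipped so far.
Adding those back, label number 2057033 + 2058 = 2059091 at 30 labels/s is 68636 s + 11 f = 19 h 3 min 56 s frame 11, i.e. 19:03:56;11.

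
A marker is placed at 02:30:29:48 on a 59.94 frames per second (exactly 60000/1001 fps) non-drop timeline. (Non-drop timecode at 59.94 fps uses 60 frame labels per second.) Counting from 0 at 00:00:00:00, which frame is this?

frame 541788

Total seconds to the label: (2 × 3600 + 30 × 60 + 29) = 9029.
Frame index = 9029 × 60 + 48 = 541788.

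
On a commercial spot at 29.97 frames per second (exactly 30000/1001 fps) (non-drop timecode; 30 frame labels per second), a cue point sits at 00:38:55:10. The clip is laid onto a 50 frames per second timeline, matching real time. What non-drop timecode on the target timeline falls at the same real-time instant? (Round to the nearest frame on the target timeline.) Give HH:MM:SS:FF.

Source frame index: (0×3600 + 38×60 + 55) × 30 + 10 = 70060.
Real time: 70060 / (30000/1001) = 3506503/1500 s.
Target frame: (3506503/1500) × (50) = 3506503/30 ≈ 116883.433 → 116883.
At 50 labels/s: frame 116883 → 00:38:57:33.

00:38:57:33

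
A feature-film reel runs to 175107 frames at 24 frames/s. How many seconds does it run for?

7296.125 seconds

Running time = 175107 / (24) = 7296.125 s.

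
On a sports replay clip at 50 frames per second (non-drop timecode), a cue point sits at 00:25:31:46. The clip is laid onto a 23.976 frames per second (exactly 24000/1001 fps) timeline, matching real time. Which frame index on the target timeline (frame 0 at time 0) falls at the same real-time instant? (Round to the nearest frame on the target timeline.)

Source frame index: (0×3600 + 25×60 + 31) × 50 + 46 = 76596.
Real time: 76596 / (50) = 38298/25 s.
Target frame: (38298/25) × (24000/1001) = 2828160/77 ≈ 36729.351 → 36729.

frame 36729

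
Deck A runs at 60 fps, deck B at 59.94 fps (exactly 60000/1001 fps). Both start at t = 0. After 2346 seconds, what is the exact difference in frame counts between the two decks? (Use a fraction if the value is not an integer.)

140760/1001 frames

A emits 60 × 2346 = 140760 frames; B emits 60000/1001 × 2346 = 140760000/1001.
Difference = 140760/1001 frames (≈ 140.6194); B is behind A.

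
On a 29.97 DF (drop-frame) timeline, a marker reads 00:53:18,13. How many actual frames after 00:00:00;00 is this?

95857

As if non-drop at 30 labels/s: (0 × 3600 + 53 × 60 + 18) × 30 + 13 = 95953.
Minute boundaries passed: 53; those not divisible by 10: 53 − 5 = 48; dropped labels = 2 × 48 = 96.
Actual frame index = 95953 − 96 = 95857.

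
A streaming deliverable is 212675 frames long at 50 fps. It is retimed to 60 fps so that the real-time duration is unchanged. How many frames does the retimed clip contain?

255210 frames

Target frames = source frames × (target rate / source rate) = 212675 × (60)/(50) = 212675 × 6/5 = 255210.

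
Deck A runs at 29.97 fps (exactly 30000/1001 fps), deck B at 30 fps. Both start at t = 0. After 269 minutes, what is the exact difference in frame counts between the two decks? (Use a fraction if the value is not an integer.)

269 min = 16140 s.
A emits 30000/1001 × 16140 = 484200000/1001 frames; B emits 30 × 16140 = 484200.
Difference = 484200/1001 frames (≈ 483.7163); B is ahead of A.

484200/1001 frames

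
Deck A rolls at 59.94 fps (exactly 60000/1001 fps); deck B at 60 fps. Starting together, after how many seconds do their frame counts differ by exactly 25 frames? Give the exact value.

5005/12 seconds

The gap grows by |60 − 60000/1001| = 60/1001 frames per second.
Time for a 25-frame gap: 25 ÷ (60/1001) = 5005/12 s.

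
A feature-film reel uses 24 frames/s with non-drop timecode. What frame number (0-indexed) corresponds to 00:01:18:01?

frame 1873

Total seconds to the label: (0 × 3600 + 1 × 60 + 18) = 78.
Frame index = 78 × 24 + 1 = 1873.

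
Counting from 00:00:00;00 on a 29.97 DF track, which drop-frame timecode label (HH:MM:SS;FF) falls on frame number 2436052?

Each 10-minute DF block holds 10 × 60 × 30 − 9 × 2 = 17982 frames. 2436052 ÷ 17982 → 135 full blocks, remainder 8482.
Within the partial block the first minute is 1800 frames and each further minute 1798, so 4 further minute boundaries passed. Total skipped labels = 18 × 135 + 2 × 4 = 2438.
Non-drop label index = 2436052 + 2438 = 2438490; at 30 labels/s that is 22:34:43:00, i.e. DF 22:34:43;00.

22:34:43;00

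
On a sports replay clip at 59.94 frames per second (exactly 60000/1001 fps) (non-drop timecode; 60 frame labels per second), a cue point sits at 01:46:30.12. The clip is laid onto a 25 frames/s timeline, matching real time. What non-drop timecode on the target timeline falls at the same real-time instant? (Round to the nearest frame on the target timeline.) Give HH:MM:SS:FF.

01:46:36:15

Source frame index: (1×3600 + 46×60 + 30) × 60 + 12 = 383412.
Real time: 383412 / (60000/1001) = 31982951/5000 s.
Target frame: (31982951/5000) × (25) = 31982951/200 ≈ 159914.755 → 159915.
At 25 labels/s: frame 159915 → 01:46:36:15.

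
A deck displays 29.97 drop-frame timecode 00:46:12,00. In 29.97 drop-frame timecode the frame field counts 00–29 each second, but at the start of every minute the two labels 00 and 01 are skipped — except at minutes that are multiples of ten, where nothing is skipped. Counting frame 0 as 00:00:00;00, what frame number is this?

Complete 10-minute blocks: 4, each 17982 frames → 71928.
Remaining 6 whole minutes in the current block: 1800 + 5 × 1798 = 10790 frames.
Within the current minute: 12 × 30 + 0 − 2 = 358 (labels ;00/;01 skipped at this minute). Total = 71928 + 10790 + 358 = 83076.

83076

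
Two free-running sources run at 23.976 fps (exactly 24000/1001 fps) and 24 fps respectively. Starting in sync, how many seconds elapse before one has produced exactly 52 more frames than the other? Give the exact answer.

13013/6 seconds

The gap grows by |24 − 24000/1001| = 24/1001 frames per second.
Time for a 52-frame gap: 52 ÷ (24/1001) = 13013/6 s.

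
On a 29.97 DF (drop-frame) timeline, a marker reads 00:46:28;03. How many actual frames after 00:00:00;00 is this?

83559

Complete 10-minute blocks: 4, each 17982 frames → 71928.
Remaining 6 whole minutes in the current block: 1800 + 5 × 1798 = 10790 frames.
Within the current minute: 28 × 30 + 3 − 2 = 841 (labels ;00/;01 skipped at this minute). Total = 71928 + 10790 + 841 = 83559.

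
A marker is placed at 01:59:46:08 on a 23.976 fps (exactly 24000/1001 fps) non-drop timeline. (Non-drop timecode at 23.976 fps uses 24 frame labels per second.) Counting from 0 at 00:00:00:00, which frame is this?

Total seconds to the label: (1 × 3600 + 59 × 60 + 46) = 7186.
Frame index = 7186 × 24 + 8 = 172472.

172472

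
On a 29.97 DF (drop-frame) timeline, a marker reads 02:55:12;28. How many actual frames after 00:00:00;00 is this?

As if non-drop at 30 labels/s: (2 × 3600 + 55 × 60 + 12) × 30 + 28 = 315388.
Minute boundaries passed: 175; those not divisible by 10: 175 − 17 = 158; dropped labels = 2 × 158 = 316.
Actual frame index = 315388 − 316 = 315072.

315072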